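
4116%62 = 24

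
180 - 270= - 90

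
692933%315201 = 62531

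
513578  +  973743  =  1487321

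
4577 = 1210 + 3367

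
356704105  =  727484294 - 370780189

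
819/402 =2+5/134 = 2.04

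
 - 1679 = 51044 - 52723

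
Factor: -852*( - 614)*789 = 412747992  =  2^3 * 3^2*71^1*263^1 * 307^1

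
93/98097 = 31/32699 = 0.00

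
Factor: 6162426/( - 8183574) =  - 3^1*7^(-1 )*107^(-1 )*139^1 * 607^( - 1 )*821^1 = - 342357/454643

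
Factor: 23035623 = 3^1 * 13^1*590657^1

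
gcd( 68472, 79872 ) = 24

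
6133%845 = 218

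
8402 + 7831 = 16233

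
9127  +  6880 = 16007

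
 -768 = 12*(- 64)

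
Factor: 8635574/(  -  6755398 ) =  - 4317787/3377699 = - 13^( - 1)*991^1 * 4357^1*259823^( - 1)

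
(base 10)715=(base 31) n2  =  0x2cb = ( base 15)32A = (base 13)430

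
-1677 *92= - 154284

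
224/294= 16/21 = 0.76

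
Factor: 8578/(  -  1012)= - 4289/506 =- 2^(-1 )*11^( - 1 ) * 23^(- 1) * 4289^1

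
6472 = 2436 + 4036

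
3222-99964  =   - 96742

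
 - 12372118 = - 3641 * 3398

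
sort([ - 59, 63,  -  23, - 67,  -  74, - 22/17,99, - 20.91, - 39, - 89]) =[ - 89, - 74, - 67, - 59, - 39, - 23, - 20.91,  -  22/17,63,  99]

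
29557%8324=4585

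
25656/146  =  12828/73=175.73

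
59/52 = 1+7/52 =1.13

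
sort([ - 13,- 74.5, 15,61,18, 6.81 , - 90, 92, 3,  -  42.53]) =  [ - 90,-74.5,-42.53, - 13,3,  6.81,15, 18, 61, 92]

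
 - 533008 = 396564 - 929572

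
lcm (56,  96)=672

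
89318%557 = 198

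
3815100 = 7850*486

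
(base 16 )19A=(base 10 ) 410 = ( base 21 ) jb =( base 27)f5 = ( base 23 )HJ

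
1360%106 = 88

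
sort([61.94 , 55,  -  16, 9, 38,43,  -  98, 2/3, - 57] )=[ - 98,-57, - 16,2/3, 9,38,43,55, 61.94 ] 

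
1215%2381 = 1215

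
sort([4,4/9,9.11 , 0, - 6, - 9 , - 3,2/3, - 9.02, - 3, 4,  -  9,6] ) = [  -  9.02, - 9, - 9, - 6, - 3,-3, 0, 4/9 , 2/3, 4,4 , 6, 9.11 ] 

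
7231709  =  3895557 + 3336152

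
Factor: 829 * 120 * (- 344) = -34221120 = -2^6*3^1 * 5^1*43^1*829^1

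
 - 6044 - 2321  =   - 8365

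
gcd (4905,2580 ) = 15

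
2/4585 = 2/4585 = 0.00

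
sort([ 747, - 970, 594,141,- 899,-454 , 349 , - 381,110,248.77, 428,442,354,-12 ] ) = [-970, - 899,  -  454, - 381, - 12,110 , 141 , 248.77, 349, 354, 428,442,594,747 ]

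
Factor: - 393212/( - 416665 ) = 788/835 = 2^2* 5^( - 1)*167^( - 1)*197^1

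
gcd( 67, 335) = 67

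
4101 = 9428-5327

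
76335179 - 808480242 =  - 732145063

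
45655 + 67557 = 113212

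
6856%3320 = 216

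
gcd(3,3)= 3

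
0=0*78138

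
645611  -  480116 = 165495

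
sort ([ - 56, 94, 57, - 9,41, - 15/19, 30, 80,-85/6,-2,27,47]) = [ - 56, - 85/6, - 9,  -  2, - 15/19, 27, 30, 41, 47, 57, 80,  94]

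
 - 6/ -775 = 6/775= 0.01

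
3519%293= 3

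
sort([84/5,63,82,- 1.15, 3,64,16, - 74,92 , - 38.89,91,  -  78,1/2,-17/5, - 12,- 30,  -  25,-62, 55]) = [ - 78 ,- 74,-62, - 38.89, - 30, - 25, - 12, - 17/5,  -  1.15,  1/2, 3, 16,84/5,55,63,64, 82,91,92 ] 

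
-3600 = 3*( - 1200)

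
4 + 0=4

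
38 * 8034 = 305292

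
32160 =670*48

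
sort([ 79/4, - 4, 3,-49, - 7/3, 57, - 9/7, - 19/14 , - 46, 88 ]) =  [ - 49, - 46, - 4, - 7/3, - 19/14, - 9/7, 3, 79/4, 57  ,  88]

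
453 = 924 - 471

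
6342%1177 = 457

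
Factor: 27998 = 2^1* 13999^1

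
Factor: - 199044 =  - 2^2*3^3 * 19^1 * 97^1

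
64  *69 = 4416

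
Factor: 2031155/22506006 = 2^( - 1)  *  3^ (-1 ) * 5^1*7^1 * 23^(-1 )*71^( - 1 )* 131^1*443^1*2297^ ( - 1) 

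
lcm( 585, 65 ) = 585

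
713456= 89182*8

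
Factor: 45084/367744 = 2^( - 5)*3^1*13^( - 1)*17^1 = 51/416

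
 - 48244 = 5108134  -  5156378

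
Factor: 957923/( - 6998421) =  - 3^( - 1)*19^1*631^( - 1 )*3697^( - 1) * 50417^1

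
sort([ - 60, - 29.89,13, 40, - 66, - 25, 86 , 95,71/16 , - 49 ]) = [-66, - 60,- 49, - 29.89 ,- 25, 71/16 , 13, 40, 86,95] 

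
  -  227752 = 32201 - 259953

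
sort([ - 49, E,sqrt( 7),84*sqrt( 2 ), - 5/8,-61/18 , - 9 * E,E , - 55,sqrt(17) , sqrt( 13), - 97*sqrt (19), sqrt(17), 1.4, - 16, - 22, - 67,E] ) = [ - 97*sqrt(19), - 67, - 55, - 49, - 9*  E,-22, - 16,-61/18 , - 5/8,1.4,sqrt(7),E,E,E, sqrt(13), sqrt( 17 ),sqrt(17 ),84*sqrt( 2) ]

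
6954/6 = 1159 = 1159.00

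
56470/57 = 990 + 40/57 = 990.70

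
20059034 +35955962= 56014996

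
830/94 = 415/47 =8.83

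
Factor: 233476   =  2^2 * 58369^1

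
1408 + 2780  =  4188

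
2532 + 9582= 12114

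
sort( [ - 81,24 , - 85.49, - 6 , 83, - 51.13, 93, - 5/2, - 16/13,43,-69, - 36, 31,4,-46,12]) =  [ - 85.49, - 81, -69,-51.13, - 46, - 36, - 6, -5/2, - 16/13,  4,12,24,31 , 43, 83, 93]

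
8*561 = 4488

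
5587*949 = 5302063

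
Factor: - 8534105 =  - 5^1*1706821^1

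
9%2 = 1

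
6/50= 3/25 = 0.12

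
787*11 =8657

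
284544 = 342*832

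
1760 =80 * 22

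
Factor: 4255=5^1 * 23^1*37^1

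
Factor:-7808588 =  - 2^2* 311^1*6277^1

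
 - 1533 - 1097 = -2630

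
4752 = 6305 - 1553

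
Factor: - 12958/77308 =  -  2^(  -  1)*7^ ( - 1)*19^1*31^1*251^( -1 ) = - 589/3514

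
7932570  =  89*89130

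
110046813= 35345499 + 74701314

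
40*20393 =815720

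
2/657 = 2/657 = 0.00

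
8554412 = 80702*106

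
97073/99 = 980  +  53/99 = 980.54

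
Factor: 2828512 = 2^5*157^1*563^1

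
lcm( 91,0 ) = 0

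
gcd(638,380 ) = 2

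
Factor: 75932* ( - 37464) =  - 2844716448 = - 2^5*3^1*7^1*41^1*223^1*463^1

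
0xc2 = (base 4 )3002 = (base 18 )AE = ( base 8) 302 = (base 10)194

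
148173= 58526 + 89647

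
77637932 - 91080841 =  - 13442909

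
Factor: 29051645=5^1*7^1*23^1*151^1*239^1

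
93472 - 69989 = 23483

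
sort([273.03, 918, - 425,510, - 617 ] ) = [ - 617, - 425 , 273.03, 510, 918 ]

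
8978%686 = 60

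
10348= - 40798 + 51146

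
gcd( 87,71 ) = 1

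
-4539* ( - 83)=376737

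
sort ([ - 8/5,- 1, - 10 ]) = [  -  10, - 8/5, - 1]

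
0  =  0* 26337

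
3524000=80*44050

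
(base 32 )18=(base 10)40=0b101000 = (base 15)2a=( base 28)1c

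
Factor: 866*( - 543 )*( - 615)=289196370 =2^1*3^2*5^1*41^1*181^1*433^1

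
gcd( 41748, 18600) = 12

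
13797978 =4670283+9127695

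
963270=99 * 9730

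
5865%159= 141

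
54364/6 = 9060 + 2/3 = 9060.67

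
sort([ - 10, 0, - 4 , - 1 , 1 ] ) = [  -  10,-4, -1, 0,1 ]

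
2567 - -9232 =11799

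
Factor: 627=3^1*11^1 * 19^1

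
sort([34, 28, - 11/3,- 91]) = [- 91, - 11/3,28,34 ] 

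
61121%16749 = 10874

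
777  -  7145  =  - 6368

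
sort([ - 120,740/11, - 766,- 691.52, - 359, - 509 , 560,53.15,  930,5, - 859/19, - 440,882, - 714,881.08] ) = [-766, - 714,-691.52, - 509, - 440, - 359,  -  120, - 859/19,5,53.15,740/11,560,  881.08,882,930 ]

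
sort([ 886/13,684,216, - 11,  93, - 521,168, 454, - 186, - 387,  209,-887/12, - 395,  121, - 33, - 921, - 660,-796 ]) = [ - 921, - 796 , - 660, - 521,  -  395, - 387,-186 , - 887/12, - 33, - 11  ,  886/13,93, 121,168,  209, 216, 454, 684]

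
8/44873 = 8/44873 =0.00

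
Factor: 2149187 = 2149187^1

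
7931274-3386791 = 4544483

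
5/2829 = 5/2829 = 0.00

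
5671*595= 3374245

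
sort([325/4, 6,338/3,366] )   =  [6, 325/4,338/3,366]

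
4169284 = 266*15674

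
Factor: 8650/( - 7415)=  - 2^1*5^1*173^1*1483^(  -  1) = -1730/1483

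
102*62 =6324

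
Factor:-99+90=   -  3^2 = -9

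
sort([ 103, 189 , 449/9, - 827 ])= [ - 827,449/9,103,  189 ]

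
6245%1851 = 692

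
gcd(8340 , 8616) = 12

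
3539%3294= 245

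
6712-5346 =1366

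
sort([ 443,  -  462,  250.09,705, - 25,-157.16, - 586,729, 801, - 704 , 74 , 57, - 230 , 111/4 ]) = [ - 704, - 586, - 462,  -  230, - 157.16, - 25,111/4,57,74 , 250.09,  443,  705,  729,801 ] 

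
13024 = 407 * 32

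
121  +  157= 278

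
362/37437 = 362/37437 = 0.01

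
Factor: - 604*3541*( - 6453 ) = 2^2*3^3*151^1 * 239^1*3541^1= 13801444092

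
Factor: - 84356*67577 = - 5700525412= - 2^2*21089^1*67577^1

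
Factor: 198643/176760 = 2^(-3 )*3^ ( -2 )*5^ ( - 1)*271^1  *  491^( - 1 )*733^1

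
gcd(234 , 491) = 1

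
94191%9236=1831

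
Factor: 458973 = 3^3 * 89^1*191^1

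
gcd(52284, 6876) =12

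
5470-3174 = 2296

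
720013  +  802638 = 1522651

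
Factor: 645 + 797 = 1442=2^1*7^1*103^1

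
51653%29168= 22485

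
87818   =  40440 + 47378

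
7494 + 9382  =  16876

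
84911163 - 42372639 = 42538524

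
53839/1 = 53839 =53839.00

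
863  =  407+456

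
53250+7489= 60739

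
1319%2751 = 1319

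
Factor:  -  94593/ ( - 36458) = 2^( - 1 )*3^1*18229^( - 1)*31531^1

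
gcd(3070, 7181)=1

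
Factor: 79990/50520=2^ ( - 2 ) *3^( - 1 ) * 19^1 = 19/12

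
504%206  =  92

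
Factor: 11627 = 7^1*11^1*151^1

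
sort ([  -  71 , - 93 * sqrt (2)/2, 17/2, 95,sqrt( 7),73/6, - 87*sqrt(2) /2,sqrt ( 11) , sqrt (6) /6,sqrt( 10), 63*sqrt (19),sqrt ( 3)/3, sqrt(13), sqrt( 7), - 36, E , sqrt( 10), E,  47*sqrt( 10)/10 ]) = [- 71, - 93*sqrt( 2)/2, - 87*sqrt( 2)/2 , - 36,sqrt( 6 )/6,sqrt( 3)/3, sqrt( 7 ), sqrt (7),E, E,sqrt(10), sqrt( 10),sqrt( 11),sqrt( 13),17/2,  73/6, 47*sqrt (10)/10,95, 63 * sqrt( 19)]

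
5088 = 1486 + 3602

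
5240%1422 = 974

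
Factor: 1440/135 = 2^5*3^(- 1) = 32/3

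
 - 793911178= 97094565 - 891005743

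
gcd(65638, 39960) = 74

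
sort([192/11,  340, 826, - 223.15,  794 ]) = [ - 223.15, 192/11, 340, 794, 826] 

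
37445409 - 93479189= -56033780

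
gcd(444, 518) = 74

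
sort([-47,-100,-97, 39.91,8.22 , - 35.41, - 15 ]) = [ - 100, - 97,  -  47, - 35.41 , - 15,8.22, 39.91 ]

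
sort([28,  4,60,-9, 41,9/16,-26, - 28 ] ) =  [ - 28 , - 26, - 9, 9/16,  4, 28,41 , 60 ]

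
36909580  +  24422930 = 61332510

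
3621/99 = 36  +  19/33 =36.58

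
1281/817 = 1281/817 = 1.57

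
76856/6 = 12809  +  1/3 = 12809.33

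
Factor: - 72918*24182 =-2^2 * 3^2*107^1*113^1*4051^1= - 1763303076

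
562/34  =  281/17=   16.53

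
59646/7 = 8520 + 6/7= 8520.86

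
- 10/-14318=5/7159= 0.00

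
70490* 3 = 211470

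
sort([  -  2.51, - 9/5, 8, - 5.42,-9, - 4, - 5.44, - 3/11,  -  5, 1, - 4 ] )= [-9  , - 5.44,-5.42 , - 5,-4, - 4, -2.51, - 9/5, - 3/11, 1, 8 ]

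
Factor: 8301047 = 29^1 *286243^1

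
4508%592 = 364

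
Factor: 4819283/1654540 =2^( - 2 )*5^( - 1)*7^1*727^1*947^1*82727^(  -  1 ) 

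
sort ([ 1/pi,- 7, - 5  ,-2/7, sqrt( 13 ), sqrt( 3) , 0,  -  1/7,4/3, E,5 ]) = [ - 7, - 5,  -  2/7, - 1/7, 0, 1/pi,4/3, sqrt(3 ), E, sqrt(13 ) , 5]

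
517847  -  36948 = 480899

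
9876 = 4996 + 4880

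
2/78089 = 2/78089 = 0.00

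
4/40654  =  2/20327 = 0.00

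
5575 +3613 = 9188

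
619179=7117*87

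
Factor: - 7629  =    -  3^1*2543^1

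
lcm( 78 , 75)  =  1950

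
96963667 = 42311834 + 54651833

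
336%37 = 3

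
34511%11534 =11443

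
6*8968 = 53808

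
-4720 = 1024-5744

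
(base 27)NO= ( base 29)M7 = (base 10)645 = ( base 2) 1010000101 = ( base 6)2553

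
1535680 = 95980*16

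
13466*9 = 121194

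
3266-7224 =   -  3958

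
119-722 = -603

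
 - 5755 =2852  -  8607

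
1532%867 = 665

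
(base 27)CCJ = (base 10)9091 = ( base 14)3455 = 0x2383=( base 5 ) 242331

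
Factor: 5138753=5138753^1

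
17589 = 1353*13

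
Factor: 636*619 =393684 = 2^2*3^1 * 53^1*619^1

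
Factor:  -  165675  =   - 3^1*5^2*47^2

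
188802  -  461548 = -272746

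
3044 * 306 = 931464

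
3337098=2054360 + 1282738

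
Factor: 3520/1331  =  320/121  =  2^6* 5^1*11^( - 2)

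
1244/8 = 311/2= 155.50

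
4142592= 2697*1536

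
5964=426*14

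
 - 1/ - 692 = 1/692 = 0.00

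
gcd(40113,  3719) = 1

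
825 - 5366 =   -  4541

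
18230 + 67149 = 85379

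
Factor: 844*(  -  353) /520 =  - 74483/130 =- 2^( - 1)*5^( - 1)*13^( - 1 )*211^1*353^1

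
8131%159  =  22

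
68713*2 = 137426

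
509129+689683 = 1198812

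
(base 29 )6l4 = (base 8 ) 13033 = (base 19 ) FCG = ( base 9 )7677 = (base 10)5659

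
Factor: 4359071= 1181^1*3691^1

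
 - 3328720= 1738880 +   -  5067600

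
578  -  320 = 258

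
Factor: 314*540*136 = 23060160 = 2^6*3^3 * 5^1*17^1*157^1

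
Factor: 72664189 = 13^1 * 19^1*37^1*7951^1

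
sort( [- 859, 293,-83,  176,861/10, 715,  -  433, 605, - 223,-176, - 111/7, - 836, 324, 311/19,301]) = [  -  859, - 836, - 433, - 223, - 176, - 83, - 111/7,311/19 , 861/10 , 176,  293, 301,  324 , 605,715]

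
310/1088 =155/544  =  0.28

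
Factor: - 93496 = -2^3 * 13^1*29^1*31^1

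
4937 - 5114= - 177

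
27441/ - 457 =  -27441/457 =- 60.05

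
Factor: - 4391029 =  - 1031^1* 4259^1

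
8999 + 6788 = 15787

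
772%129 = 127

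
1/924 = 1/924= 0.00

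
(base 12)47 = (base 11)50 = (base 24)27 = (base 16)37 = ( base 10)55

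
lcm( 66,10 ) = 330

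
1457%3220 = 1457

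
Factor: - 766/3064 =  - 2^(-2 ) =- 1/4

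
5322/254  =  20 + 121/127 = 20.95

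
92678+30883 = 123561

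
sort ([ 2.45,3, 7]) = [ 2.45, 3, 7]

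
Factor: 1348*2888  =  3893024 = 2^5*19^2*337^1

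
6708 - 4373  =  2335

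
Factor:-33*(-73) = 3^1*11^1*73^1 = 2409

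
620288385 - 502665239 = 117623146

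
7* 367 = 2569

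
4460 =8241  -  3781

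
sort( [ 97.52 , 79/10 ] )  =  [79/10, 97.52] 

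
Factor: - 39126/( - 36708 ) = 6521/6118 = 2^( - 1)*7^ ( - 1) * 19^( - 1) * 23^( - 1 ) * 6521^1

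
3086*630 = 1944180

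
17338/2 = 8669 =8669.00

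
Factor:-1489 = - 1489^1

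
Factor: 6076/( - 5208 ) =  - 7/6 = -  2^( - 1 ) *3^( - 1)*7^1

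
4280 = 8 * 535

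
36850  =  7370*5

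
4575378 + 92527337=97102715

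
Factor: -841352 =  - 2^3*251^1*419^1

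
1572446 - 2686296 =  - 1113850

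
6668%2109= 341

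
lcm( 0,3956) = 0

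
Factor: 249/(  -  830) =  - 3/10 =- 2^(-1)*3^1*5^(- 1)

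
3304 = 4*826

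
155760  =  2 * 77880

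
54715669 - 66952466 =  - 12236797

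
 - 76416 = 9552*( - 8 )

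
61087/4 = 15271  +  3/4 = 15271.75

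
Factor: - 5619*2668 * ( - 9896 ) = 2^5*3^1*23^1*29^1*1237^1*1873^1 = 148355804832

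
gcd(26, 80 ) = 2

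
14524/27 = 14524/27 = 537.93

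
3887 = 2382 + 1505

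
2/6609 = 2/6609 = 0.00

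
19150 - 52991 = - 33841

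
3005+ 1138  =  4143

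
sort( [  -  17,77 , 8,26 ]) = [ - 17,8,26, 77 ]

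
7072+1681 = 8753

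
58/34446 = 29/17223 =0.00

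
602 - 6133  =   - 5531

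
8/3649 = 8/3649  =  0.00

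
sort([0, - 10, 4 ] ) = [ - 10,0, 4 ] 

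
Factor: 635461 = 635461^1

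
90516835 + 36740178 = 127257013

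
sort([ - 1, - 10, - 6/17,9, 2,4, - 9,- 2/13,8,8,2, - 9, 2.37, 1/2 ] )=[ - 10,-9, - 9, - 1, - 6/17, - 2/13,1/2,  2 , 2,2.37, 4, 8, 8, 9] 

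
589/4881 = 589/4881=0.12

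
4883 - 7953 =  - 3070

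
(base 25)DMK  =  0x21f7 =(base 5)234240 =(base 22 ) hl5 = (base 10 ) 8695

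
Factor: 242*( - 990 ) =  - 239580 = - 2^2*3^2*5^1*11^3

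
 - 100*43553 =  - 4355300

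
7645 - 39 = 7606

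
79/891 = 79/891  =  0.09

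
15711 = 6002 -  -9709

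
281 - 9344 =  - 9063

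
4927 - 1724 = 3203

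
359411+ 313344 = 672755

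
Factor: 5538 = 2^1*3^1*13^1*71^1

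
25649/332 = 77+85/332 = 77.26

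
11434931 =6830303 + 4604628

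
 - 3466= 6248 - 9714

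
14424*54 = 778896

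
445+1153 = 1598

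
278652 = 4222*66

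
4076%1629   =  818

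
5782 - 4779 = 1003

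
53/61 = 53/61 = 0.87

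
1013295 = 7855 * 129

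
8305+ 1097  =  9402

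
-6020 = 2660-8680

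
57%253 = 57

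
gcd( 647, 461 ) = 1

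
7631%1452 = 371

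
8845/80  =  110 + 9/16 = 110.56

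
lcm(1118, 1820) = 78260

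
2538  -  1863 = 675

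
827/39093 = 827/39093 = 0.02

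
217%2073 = 217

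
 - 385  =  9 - 394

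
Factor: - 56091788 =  - 2^2*761^1*18427^1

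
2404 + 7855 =10259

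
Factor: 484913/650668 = 2^(  -  2 )* 11^1*13^1 *47^(-1 ) * 3391^1 * 3461^(- 1)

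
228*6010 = 1370280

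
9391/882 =10 + 571/882 =10.65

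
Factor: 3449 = 3449^1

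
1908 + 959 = 2867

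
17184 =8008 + 9176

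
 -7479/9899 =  - 7479/9899 = -  0.76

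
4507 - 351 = 4156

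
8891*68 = 604588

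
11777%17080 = 11777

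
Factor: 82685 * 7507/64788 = 620716295/64788  =  2^( - 2 )*3^(- 1)*5^1*23^1*719^1*5399^(  -  1) * 7507^1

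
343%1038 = 343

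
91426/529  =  172 + 438/529 = 172.83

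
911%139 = 77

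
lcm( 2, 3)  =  6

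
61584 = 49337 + 12247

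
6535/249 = 26 + 61/249 = 26.24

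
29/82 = 29/82 = 0.35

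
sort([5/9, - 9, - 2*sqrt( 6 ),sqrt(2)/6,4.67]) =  [ - 9, - 2 * sqrt( 6),sqrt(2 )/6,5/9,4.67] 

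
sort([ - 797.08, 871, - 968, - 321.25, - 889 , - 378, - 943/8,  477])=[ - 968, - 889, - 797.08, - 378, - 321.25, - 943/8 , 477,871] 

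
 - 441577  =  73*( - 6049) 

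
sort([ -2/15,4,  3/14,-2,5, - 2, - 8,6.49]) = [ - 8,  -  2,-2, - 2/15, 3/14, 4, 5, 6.49 ]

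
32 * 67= 2144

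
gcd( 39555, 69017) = 1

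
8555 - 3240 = 5315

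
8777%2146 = 193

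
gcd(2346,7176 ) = 138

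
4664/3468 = 1 + 299/867  =  1.34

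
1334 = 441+893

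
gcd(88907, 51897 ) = 1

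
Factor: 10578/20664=2^ ( - 2)*3^( - 1)*7^( - 1)*43^1 = 43/84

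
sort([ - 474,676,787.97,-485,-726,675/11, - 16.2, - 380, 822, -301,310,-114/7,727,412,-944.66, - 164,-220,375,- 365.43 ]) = [ - 944.66, - 726, - 485, - 474, - 380, - 365.43,-301,-220,-164, - 114/7,  -  16.2,675/11,310,375 , 412 , 676, 727, 787.97, 822 ] 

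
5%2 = 1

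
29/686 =29/686 =0.04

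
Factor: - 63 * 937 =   -  59031 = -3^2*7^1 * 937^1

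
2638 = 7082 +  - 4444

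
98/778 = 49/389 = 0.13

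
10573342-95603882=- 85030540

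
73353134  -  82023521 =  - 8670387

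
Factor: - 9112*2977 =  - 27126424 = - 2^3*13^1*17^1*67^1*229^1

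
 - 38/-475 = 2/25 = 0.08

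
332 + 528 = 860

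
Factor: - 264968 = -2^3*11^1 *3011^1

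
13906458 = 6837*2034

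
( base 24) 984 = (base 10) 5380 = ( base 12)3144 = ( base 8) 12404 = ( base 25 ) 8f5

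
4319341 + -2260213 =2059128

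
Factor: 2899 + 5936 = 3^1*5^1 * 19^1*31^1 = 8835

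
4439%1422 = 173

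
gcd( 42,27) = 3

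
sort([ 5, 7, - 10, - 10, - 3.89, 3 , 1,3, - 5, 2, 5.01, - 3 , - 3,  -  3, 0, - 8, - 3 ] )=[  -  10,-10, - 8, - 5,-3.89, - 3, - 3,  -  3,-3,0,  1, 2,3,3, 5,5.01, 7 ]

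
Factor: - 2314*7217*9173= - 153190365874 =-2^1*7^1 * 13^1*89^1*1031^1*9173^1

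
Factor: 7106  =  2^1*11^1*17^1*19^1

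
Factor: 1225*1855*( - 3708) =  - 8425966500  =  -  2^2*3^2*5^3*7^3 * 53^1*103^1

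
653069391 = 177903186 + 475166205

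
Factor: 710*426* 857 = 259208220=2^2 *3^1*5^1  *71^2 * 857^1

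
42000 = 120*350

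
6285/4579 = 6285/4579 = 1.37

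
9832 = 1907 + 7925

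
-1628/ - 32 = 407/8=50.88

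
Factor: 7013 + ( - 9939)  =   - 2^1  *  7^1*11^1*19^1 = -2926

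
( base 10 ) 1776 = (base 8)3360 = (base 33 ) 1KR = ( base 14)90C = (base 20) 48g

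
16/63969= 16/63969 = 0.00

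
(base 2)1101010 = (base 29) 3J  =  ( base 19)5b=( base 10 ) 106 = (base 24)4A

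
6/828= 1/138  =  0.01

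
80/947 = 80/947  =  0.08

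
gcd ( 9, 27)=9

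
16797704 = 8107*2072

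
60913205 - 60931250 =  - 18045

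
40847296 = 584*69944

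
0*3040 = 0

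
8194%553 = 452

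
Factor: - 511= - 7^1 * 73^1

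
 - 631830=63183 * ( - 10)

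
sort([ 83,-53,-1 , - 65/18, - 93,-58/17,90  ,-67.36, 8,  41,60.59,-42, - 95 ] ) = [ - 95,-93, - 67.36, -53, - 42 , - 65/18, - 58/17, - 1, 8,41,60.59,83,90]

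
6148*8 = 49184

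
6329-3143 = 3186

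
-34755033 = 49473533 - 84228566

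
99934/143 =99934/143 = 698.84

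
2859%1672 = 1187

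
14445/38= 380  +  5/38 = 380.13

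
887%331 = 225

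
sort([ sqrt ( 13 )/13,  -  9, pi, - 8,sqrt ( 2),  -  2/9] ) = [ - 9 , - 8, - 2/9,sqrt(13)/13,sqrt(2 ) , pi]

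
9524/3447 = 9524/3447 = 2.76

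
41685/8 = 41685/8= 5210.62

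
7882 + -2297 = 5585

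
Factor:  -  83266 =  - 2^1*17^1 * 31^1*79^1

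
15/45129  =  5/15043 =0.00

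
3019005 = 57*52965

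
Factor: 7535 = 5^1*11^1*137^1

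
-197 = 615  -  812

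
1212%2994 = 1212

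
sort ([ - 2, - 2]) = [ - 2 , - 2 ] 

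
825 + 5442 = 6267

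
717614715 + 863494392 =1581109107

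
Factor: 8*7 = 2^3*7^1=56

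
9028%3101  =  2826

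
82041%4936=3065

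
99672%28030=15582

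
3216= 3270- 54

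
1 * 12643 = 12643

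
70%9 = 7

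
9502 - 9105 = 397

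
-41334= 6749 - 48083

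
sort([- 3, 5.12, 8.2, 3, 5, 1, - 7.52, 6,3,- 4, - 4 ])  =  [ - 7.52, - 4, - 4 ,-3 , 1, 3,3,5, 5.12,6, 8.2 ]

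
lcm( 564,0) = 0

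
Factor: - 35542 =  - 2^1  *13^1 * 1367^1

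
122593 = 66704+55889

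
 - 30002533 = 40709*( - 737 ) 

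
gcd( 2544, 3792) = 48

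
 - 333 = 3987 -4320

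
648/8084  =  162/2021 = 0.08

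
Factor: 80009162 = 2^1 * 151^1*264931^1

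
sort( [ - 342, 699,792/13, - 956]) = [ - 956,-342,792/13, 699] 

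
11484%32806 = 11484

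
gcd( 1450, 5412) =2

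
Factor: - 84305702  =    -  2^1*13^1*263^1*12329^1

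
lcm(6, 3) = 6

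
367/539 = 367/539 = 0.68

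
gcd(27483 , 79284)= 3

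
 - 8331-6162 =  - 14493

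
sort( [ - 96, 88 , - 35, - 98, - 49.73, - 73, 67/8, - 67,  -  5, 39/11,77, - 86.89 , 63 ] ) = [ - 98, - 96, - 86.89,-73,  -  67 , -49.73, - 35, - 5, 39/11, 67/8, 63,77,88 ]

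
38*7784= 295792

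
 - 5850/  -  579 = 1950/193 =10.10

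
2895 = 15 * 193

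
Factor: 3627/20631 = 3^1*23^(  -  2)* 31^1  =  93/529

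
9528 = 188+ 9340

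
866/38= 22 + 15/19 = 22.79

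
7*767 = 5369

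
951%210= 111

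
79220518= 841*94198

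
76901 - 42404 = 34497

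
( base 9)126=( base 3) 10220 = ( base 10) 105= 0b1101001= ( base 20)55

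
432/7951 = 432/7951 = 0.05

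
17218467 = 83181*207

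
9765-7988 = 1777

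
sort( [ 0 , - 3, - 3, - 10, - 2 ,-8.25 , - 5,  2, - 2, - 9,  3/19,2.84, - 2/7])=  [ - 10, - 9, - 8.25, - 5, - 3,-3,-2, - 2, - 2/7,  0,3/19,  2,  2.84]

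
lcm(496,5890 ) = 47120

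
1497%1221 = 276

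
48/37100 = 12/9275 = 0.00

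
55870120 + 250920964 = 306791084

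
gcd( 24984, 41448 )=24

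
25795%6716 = 5647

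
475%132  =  79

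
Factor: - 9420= - 2^2*3^1*5^1*157^1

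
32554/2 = 16277 = 16277.00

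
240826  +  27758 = 268584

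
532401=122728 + 409673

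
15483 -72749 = -57266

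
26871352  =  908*29594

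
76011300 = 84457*900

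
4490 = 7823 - 3333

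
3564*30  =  106920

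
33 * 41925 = 1383525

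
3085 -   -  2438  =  5523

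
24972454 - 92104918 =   -  67132464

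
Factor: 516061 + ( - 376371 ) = 2^1 * 5^1 * 61^1*229^1 = 139690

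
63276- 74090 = -10814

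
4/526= 2/263 = 0.01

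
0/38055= 0 = 0.00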